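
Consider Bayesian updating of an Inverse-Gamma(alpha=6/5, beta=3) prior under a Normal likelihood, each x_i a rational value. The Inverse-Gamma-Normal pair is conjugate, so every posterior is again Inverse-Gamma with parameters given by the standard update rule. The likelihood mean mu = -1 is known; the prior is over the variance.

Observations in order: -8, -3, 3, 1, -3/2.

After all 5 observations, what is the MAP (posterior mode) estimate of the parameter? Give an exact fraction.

obs 1: x=-8 → posterior Inverse-Gamma(17/10, 55/2)
obs 2: x=-3 → posterior Inverse-Gamma(11/5, 59/2)
obs 3: x=3 → posterior Inverse-Gamma(27/10, 75/2)
obs 4: x=1 → posterior Inverse-Gamma(16/5, 79/2)
obs 5: x=-3/2 → posterior Inverse-Gamma(37/10, 317/8)

1585/188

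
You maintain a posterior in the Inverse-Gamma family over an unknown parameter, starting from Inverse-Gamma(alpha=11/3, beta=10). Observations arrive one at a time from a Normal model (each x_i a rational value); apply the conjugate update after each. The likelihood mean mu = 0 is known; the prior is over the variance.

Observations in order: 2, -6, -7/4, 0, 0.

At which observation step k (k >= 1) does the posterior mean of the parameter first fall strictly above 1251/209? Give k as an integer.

obs 1: x=2 → posterior Inverse-Gamma(25/6, 12)
obs 2: x=-6 → posterior Inverse-Gamma(14/3, 30)
obs 3: x=-7/4 → posterior Inverse-Gamma(31/6, 1009/32)
obs 4: x=0 → posterior Inverse-Gamma(17/3, 1009/32)
obs 5: x=0 → posterior Inverse-Gamma(37/6, 1009/32)

k = 2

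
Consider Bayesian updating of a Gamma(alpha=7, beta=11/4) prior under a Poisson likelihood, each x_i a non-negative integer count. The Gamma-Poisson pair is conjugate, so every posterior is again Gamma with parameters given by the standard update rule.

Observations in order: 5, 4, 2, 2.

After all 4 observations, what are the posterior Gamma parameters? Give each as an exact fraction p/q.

alpha=20, beta=27/4

obs 1: x=5 → posterior Gamma(12, 15/4)
obs 2: x=4 → posterior Gamma(16, 19/4)
obs 3: x=2 → posterior Gamma(18, 23/4)
obs 4: x=2 → posterior Gamma(20, 27/4)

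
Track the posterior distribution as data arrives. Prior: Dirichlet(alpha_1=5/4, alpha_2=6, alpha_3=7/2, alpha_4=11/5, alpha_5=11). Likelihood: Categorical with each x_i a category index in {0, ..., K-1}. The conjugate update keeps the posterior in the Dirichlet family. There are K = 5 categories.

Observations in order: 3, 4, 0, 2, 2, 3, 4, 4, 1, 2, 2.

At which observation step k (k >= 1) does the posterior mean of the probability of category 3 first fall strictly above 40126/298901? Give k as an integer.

k = 6

obs 1: x=3 → posterior Dirichlet(5/4, 6, 7/2, 16/5, 11)
obs 2: x=4 → posterior Dirichlet(5/4, 6, 7/2, 16/5, 12)
obs 3: x=0 → posterior Dirichlet(9/4, 6, 7/2, 16/5, 12)
obs 4: x=2 → posterior Dirichlet(9/4, 6, 9/2, 16/5, 12)
obs 5: x=2 → posterior Dirichlet(9/4, 6, 11/2, 16/5, 12)
obs 6: x=3 → posterior Dirichlet(9/4, 6, 11/2, 21/5, 12)
obs 7: x=4 → posterior Dirichlet(9/4, 6, 11/2, 21/5, 13)
obs 8: x=4 → posterior Dirichlet(9/4, 6, 11/2, 21/5, 14)
obs 9: x=1 → posterior Dirichlet(9/4, 7, 11/2, 21/5, 14)
obs 10: x=2 → posterior Dirichlet(9/4, 7, 13/2, 21/5, 14)
obs 11: x=2 → posterior Dirichlet(9/4, 7, 15/2, 21/5, 14)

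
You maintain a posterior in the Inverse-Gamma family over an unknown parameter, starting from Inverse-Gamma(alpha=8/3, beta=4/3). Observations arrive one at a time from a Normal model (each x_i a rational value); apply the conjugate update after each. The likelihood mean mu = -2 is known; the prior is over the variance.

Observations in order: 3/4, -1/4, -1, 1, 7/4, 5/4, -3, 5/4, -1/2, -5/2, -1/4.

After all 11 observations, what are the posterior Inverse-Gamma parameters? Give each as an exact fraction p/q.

obs 1: x=3/4 → posterior Inverse-Gamma(19/6, 491/96)
obs 2: x=-1/4 → posterior Inverse-Gamma(11/3, 319/48)
obs 3: x=-1 → posterior Inverse-Gamma(25/6, 343/48)
obs 4: x=1 → posterior Inverse-Gamma(14/3, 559/48)
obs 5: x=7/4 → posterior Inverse-Gamma(31/6, 1793/96)
obs 6: x=5/4 → posterior Inverse-Gamma(17/3, 575/24)
obs 7: x=-3 → posterior Inverse-Gamma(37/6, 587/24)
obs 8: x=5/4 → posterior Inverse-Gamma(20/3, 2855/96)
obs 9: x=-1/2 → posterior Inverse-Gamma(43/6, 2963/96)
obs 10: x=-5/2 → posterior Inverse-Gamma(23/3, 2975/96)
obs 11: x=-1/4 → posterior Inverse-Gamma(49/6, 1561/48)

alpha=49/6, beta=1561/48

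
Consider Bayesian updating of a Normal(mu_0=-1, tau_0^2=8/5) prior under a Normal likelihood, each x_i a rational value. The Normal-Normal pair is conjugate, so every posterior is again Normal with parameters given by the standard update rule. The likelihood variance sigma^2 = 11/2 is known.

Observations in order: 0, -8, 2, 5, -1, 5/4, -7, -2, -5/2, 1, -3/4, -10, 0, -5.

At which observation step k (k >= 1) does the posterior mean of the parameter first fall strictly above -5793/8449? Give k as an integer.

k = 4

obs 1: x=0 → posterior Normal(-55/71, 88/71)
obs 2: x=-8 → posterior Normal(-61/29, 88/87)
obs 3: x=2 → posterior Normal(-151/103, 88/103)
obs 4: x=5 → posterior Normal(-71/119, 88/119)
obs 5: x=-1 → posterior Normal(-29/45, 88/135)
obs 6: x=5/4 → posterior Normal(-67/151, 88/151)
obs 7: x=-7 → posterior Normal(-179/167, 88/167)
obs 8: x=-2 → posterior Normal(-211/183, 88/183)
obs 9: x=-5/2 → posterior Normal(-251/199, 88/199)
obs 10: x=1 → posterior Normal(-47/43, 88/215)
obs 11: x=-3/4 → posterior Normal(-247/231, 8/21)
obs 12: x=-10 → posterior Normal(-407/247, 88/247)
obs 13: x=0 → posterior Normal(-407/263, 88/263)
obs 14: x=-5 → posterior Normal(-487/279, 88/279)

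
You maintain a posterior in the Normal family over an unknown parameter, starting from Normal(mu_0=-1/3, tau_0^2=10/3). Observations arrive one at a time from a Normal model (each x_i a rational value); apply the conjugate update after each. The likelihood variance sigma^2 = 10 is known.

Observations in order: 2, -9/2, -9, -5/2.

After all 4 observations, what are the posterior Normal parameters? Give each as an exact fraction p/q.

obs 1: x=2 → posterior Normal(1/4, 5/2)
obs 2: x=-9/2 → posterior Normal(-7/10, 2)
obs 3: x=-9 → posterior Normal(-25/12, 5/3)
obs 4: x=-5/2 → posterior Normal(-15/7, 10/7)

mu_0=-15/7, tau_0^2=10/7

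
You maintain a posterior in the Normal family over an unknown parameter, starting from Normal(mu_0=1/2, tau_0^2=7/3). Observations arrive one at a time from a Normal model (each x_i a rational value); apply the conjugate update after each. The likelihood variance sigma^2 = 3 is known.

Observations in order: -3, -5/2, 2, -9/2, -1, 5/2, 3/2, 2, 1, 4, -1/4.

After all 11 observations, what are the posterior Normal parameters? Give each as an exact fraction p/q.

mu_0=67/344, tau_0^2=21/86

obs 1: x=-3 → posterior Normal(-33/32, 21/16)
obs 2: x=-5/2 → posterior Normal(-34/23, 21/23)
obs 3: x=2 → posterior Normal(-2/3, 7/10)
obs 4: x=-9/2 → posterior Normal(-103/74, 21/37)
obs 5: x=-1 → posterior Normal(-117/88, 21/44)
obs 6: x=5/2 → posterior Normal(-41/51, 7/17)
obs 7: x=3/2 → posterior Normal(-61/116, 21/58)
obs 8: x=2 → posterior Normal(-33/130, 21/65)
obs 9: x=1 → posterior Normal(-19/144, 7/24)
obs 10: x=4 → posterior Normal(37/158, 21/79)
obs 11: x=-1/4 → posterior Normal(67/344, 21/86)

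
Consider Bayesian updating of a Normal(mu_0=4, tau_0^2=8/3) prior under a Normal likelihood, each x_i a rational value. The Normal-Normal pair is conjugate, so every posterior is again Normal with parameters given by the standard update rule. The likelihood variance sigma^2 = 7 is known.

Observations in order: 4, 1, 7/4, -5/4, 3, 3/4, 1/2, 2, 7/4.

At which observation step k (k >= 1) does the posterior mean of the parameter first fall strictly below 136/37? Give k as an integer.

obs 1: x=4 → posterior Normal(4, 56/29)
obs 2: x=1 → posterior Normal(124/37, 56/37)
obs 3: x=7/4 → posterior Normal(46/15, 56/45)
obs 4: x=-5/4 → posterior Normal(128/53, 56/53)
obs 5: x=3 → posterior Normal(152/61, 56/61)
obs 6: x=3/4 → posterior Normal(158/69, 56/69)
obs 7: x=1/2 → posterior Normal(162/77, 8/11)
obs 8: x=2 → posterior Normal(178/85, 56/85)
obs 9: x=7/4 → posterior Normal(64/31, 56/93)

k = 2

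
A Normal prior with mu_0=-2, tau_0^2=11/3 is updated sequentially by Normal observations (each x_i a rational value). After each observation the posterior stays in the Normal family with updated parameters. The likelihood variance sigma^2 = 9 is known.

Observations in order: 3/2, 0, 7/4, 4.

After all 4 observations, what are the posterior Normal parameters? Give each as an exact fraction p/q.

mu_0=103/284, tau_0^2=99/71

obs 1: x=3/2 → posterior Normal(-75/76, 99/38)
obs 2: x=0 → posterior Normal(-75/98, 99/49)
obs 3: x=7/4 → posterior Normal(-73/240, 33/20)
obs 4: x=4 → posterior Normal(103/284, 99/71)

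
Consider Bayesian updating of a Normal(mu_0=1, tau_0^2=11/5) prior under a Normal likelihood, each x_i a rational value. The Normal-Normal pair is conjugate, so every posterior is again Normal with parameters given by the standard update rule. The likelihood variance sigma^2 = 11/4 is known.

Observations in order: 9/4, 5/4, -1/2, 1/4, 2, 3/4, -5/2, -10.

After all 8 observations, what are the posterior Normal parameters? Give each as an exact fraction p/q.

obs 1: x=9/4 → posterior Normal(14/9, 11/9)
obs 2: x=5/4 → posterior Normal(19/13, 11/13)
obs 3: x=-1/2 → posterior Normal(1, 11/17)
obs 4: x=1/4 → posterior Normal(6/7, 11/21)
obs 5: x=2 → posterior Normal(26/25, 11/25)
obs 6: x=3/4 → posterior Normal(1, 11/29)
obs 7: x=-5/2 → posterior Normal(19/33, 1/3)
obs 8: x=-10 → posterior Normal(-21/37, 11/37)

mu_0=-21/37, tau_0^2=11/37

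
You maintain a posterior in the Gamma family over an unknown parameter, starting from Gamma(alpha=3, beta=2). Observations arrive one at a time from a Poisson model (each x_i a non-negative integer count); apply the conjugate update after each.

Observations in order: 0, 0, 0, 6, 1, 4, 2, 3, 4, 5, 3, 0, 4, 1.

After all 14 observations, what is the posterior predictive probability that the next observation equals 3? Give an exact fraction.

188129086494804336821995319348061577664450789376/971645701575323882519635342913622589939807491953

obs 1: x=0 → posterior Gamma(3, 3)
obs 2: x=0 → posterior Gamma(3, 4)
obs 3: x=0 → posterior Gamma(3, 5)
obs 4: x=6 → posterior Gamma(9, 6)
obs 5: x=1 → posterior Gamma(10, 7)
obs 6: x=4 → posterior Gamma(14, 8)
obs 7: x=2 → posterior Gamma(16, 9)
obs 8: x=3 → posterior Gamma(19, 10)
obs 9: x=4 → posterior Gamma(23, 11)
obs 10: x=5 → posterior Gamma(28, 12)
obs 11: x=3 → posterior Gamma(31, 13)
obs 12: x=0 → posterior Gamma(31, 14)
obs 13: x=4 → posterior Gamma(35, 15)
obs 14: x=1 → posterior Gamma(36, 16)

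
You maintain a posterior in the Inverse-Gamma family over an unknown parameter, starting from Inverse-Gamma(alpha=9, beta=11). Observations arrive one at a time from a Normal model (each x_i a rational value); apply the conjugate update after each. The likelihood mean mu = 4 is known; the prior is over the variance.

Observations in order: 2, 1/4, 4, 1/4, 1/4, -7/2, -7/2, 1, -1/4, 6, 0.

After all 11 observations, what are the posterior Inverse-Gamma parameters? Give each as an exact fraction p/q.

obs 1: x=2 → posterior Inverse-Gamma(19/2, 13)
obs 2: x=1/4 → posterior Inverse-Gamma(10, 641/32)
obs 3: x=4 → posterior Inverse-Gamma(21/2, 641/32)
obs 4: x=1/4 → posterior Inverse-Gamma(11, 433/16)
obs 5: x=1/4 → posterior Inverse-Gamma(23/2, 1091/32)
obs 6: x=-7/2 → posterior Inverse-Gamma(12, 1991/32)
obs 7: x=-7/2 → posterior Inverse-Gamma(25/2, 2891/32)
obs 8: x=1 → posterior Inverse-Gamma(13, 3035/32)
obs 9: x=-1/4 → posterior Inverse-Gamma(27/2, 831/8)
obs 10: x=6 → posterior Inverse-Gamma(14, 847/8)
obs 11: x=0 → posterior Inverse-Gamma(29/2, 911/8)

alpha=29/2, beta=911/8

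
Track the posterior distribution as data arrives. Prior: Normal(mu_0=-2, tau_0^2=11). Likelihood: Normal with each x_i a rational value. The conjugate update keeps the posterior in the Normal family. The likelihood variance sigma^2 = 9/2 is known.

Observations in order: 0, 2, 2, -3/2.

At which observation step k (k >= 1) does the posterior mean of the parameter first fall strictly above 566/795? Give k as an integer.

obs 1: x=0 → posterior Normal(-18/31, 99/31)
obs 2: x=2 → posterior Normal(26/53, 99/53)
obs 3: x=2 → posterior Normal(14/15, 33/25)
obs 4: x=-3/2 → posterior Normal(37/97, 99/97)

k = 3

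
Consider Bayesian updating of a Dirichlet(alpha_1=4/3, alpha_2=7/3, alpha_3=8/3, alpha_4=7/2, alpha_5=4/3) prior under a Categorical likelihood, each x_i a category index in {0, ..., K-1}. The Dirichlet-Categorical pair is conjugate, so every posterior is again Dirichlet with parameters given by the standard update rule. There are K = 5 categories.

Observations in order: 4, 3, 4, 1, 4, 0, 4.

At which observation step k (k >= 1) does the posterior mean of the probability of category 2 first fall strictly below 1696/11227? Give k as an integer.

k = 7

obs 1: x=4 → posterior Dirichlet(4/3, 7/3, 8/3, 7/2, 7/3)
obs 2: x=3 → posterior Dirichlet(4/3, 7/3, 8/3, 9/2, 7/3)
obs 3: x=4 → posterior Dirichlet(4/3, 7/3, 8/3, 9/2, 10/3)
obs 4: x=1 → posterior Dirichlet(4/3, 10/3, 8/3, 9/2, 10/3)
obs 5: x=4 → posterior Dirichlet(4/3, 10/3, 8/3, 9/2, 13/3)
obs 6: x=0 → posterior Dirichlet(7/3, 10/3, 8/3, 9/2, 13/3)
obs 7: x=4 → posterior Dirichlet(7/3, 10/3, 8/3, 9/2, 16/3)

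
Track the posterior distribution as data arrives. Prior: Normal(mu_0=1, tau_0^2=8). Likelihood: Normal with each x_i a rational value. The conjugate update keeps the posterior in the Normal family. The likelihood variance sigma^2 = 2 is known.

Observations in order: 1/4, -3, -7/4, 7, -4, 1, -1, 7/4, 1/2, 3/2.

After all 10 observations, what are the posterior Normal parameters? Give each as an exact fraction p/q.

mu_0=10/41, tau_0^2=8/41

obs 1: x=1/4 → posterior Normal(2/5, 8/5)
obs 2: x=-3 → posterior Normal(-10/9, 8/9)
obs 3: x=-7/4 → posterior Normal(-17/13, 8/13)
obs 4: x=7 → posterior Normal(11/17, 8/17)
obs 5: x=-4 → posterior Normal(-5/21, 8/21)
obs 6: x=1 → posterior Normal(-1/25, 8/25)
obs 7: x=-1 → posterior Normal(-5/29, 8/29)
obs 8: x=7/4 → posterior Normal(2/33, 8/33)
obs 9: x=1/2 → posterior Normal(4/37, 8/37)
obs 10: x=3/2 → posterior Normal(10/41, 8/41)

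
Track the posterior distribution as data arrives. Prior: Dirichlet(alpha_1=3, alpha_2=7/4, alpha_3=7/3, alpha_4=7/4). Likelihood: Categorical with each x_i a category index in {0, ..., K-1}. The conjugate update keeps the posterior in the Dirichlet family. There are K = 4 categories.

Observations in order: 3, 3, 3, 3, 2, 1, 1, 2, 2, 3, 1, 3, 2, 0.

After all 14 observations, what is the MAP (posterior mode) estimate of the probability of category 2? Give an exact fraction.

obs 1: x=3 → posterior Dirichlet(3, 7/4, 7/3, 11/4)
obs 2: x=3 → posterior Dirichlet(3, 7/4, 7/3, 15/4)
obs 3: x=3 → posterior Dirichlet(3, 7/4, 7/3, 19/4)
obs 4: x=3 → posterior Dirichlet(3, 7/4, 7/3, 23/4)
obs 5: x=2 → posterior Dirichlet(3, 7/4, 10/3, 23/4)
obs 6: x=1 → posterior Dirichlet(3, 11/4, 10/3, 23/4)
obs 7: x=1 → posterior Dirichlet(3, 15/4, 10/3, 23/4)
obs 8: x=2 → posterior Dirichlet(3, 15/4, 13/3, 23/4)
obs 9: x=2 → posterior Dirichlet(3, 15/4, 16/3, 23/4)
obs 10: x=3 → posterior Dirichlet(3, 15/4, 16/3, 27/4)
obs 11: x=1 → posterior Dirichlet(3, 19/4, 16/3, 27/4)
obs 12: x=3 → posterior Dirichlet(3, 19/4, 16/3, 31/4)
obs 13: x=2 → posterior Dirichlet(3, 19/4, 19/3, 31/4)
obs 14: x=0 → posterior Dirichlet(4, 19/4, 19/3, 31/4)

32/113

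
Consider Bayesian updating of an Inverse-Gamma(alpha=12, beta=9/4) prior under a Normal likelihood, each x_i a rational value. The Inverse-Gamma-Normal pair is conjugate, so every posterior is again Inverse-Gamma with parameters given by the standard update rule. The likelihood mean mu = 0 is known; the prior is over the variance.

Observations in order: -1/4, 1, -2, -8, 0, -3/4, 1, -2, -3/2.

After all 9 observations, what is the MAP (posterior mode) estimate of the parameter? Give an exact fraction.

93/40

obs 1: x=-1/4 → posterior Inverse-Gamma(25/2, 73/32)
obs 2: x=1 → posterior Inverse-Gamma(13, 89/32)
obs 3: x=-2 → posterior Inverse-Gamma(27/2, 153/32)
obs 4: x=-8 → posterior Inverse-Gamma(14, 1177/32)
obs 5: x=0 → posterior Inverse-Gamma(29/2, 1177/32)
obs 6: x=-3/4 → posterior Inverse-Gamma(15, 593/16)
obs 7: x=1 → posterior Inverse-Gamma(31/2, 601/16)
obs 8: x=-2 → posterior Inverse-Gamma(16, 633/16)
obs 9: x=-3/2 → posterior Inverse-Gamma(33/2, 651/16)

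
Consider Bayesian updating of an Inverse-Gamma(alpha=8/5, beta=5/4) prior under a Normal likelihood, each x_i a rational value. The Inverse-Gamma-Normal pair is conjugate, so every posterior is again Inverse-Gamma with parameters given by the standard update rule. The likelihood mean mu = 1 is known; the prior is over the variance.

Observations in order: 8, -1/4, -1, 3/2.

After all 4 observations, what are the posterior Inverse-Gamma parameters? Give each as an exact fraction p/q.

alpha=18/5, beta=917/32

obs 1: x=8 → posterior Inverse-Gamma(21/10, 103/4)
obs 2: x=-1/4 → posterior Inverse-Gamma(13/5, 849/32)
obs 3: x=-1 → posterior Inverse-Gamma(31/10, 913/32)
obs 4: x=3/2 → posterior Inverse-Gamma(18/5, 917/32)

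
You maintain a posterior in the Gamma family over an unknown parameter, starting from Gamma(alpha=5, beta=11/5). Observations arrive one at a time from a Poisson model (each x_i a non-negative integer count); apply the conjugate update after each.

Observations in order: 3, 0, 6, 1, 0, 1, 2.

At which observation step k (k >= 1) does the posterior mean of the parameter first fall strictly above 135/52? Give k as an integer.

obs 1: x=3 → posterior Gamma(8, 16/5)
obs 2: x=0 → posterior Gamma(8, 21/5)
obs 3: x=6 → posterior Gamma(14, 26/5)
obs 4: x=1 → posterior Gamma(15, 31/5)
obs 5: x=0 → posterior Gamma(15, 36/5)
obs 6: x=1 → posterior Gamma(16, 41/5)
obs 7: x=2 → posterior Gamma(18, 46/5)

k = 3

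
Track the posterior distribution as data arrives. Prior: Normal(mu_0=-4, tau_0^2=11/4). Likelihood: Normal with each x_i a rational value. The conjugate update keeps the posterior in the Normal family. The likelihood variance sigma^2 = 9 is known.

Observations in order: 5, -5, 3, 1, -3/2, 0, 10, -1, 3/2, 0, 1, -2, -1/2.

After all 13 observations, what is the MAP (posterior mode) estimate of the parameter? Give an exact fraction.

obs 1: x=5 → posterior Normal(-89/47, 99/47)
obs 2: x=-5 → posterior Normal(-72/29, 99/58)
obs 3: x=3 → posterior Normal(-37/23, 33/23)
obs 4: x=1 → posterior Normal(-5/4, 99/80)
obs 5: x=-3/2 → posterior Normal(-233/182, 99/91)
obs 6: x=0 → posterior Normal(-233/204, 33/34)
obs 7: x=10 → posterior Normal(-13/226, 99/113)
obs 8: x=-1 → posterior Normal(-35/248, 99/124)
obs 9: x=3/2 → posterior Normal(-1/135, 11/15)
obs 10: x=0 → posterior Normal(-1/146, 99/146)
obs 11: x=1 → posterior Normal(10/157, 99/157)
obs 12: x=-2 → posterior Normal(-1/14, 33/56)
obs 13: x=-1/2 → posterior Normal(-35/358, 99/179)

-35/358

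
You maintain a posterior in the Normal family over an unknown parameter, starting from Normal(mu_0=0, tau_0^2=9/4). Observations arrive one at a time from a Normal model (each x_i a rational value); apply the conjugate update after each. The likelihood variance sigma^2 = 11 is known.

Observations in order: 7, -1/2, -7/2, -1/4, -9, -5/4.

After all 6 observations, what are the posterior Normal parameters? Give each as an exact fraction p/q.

mu_0=-135/196, tau_0^2=99/98

obs 1: x=7 → posterior Normal(63/53, 99/53)
obs 2: x=-1/2 → posterior Normal(117/124, 99/62)
obs 3: x=-7/2 → posterior Normal(27/71, 99/71)
obs 4: x=-1/4 → posterior Normal(99/320, 99/80)
obs 5: x=-9 → posterior Normal(-225/356, 99/89)
obs 6: x=-5/4 → posterior Normal(-135/196, 99/98)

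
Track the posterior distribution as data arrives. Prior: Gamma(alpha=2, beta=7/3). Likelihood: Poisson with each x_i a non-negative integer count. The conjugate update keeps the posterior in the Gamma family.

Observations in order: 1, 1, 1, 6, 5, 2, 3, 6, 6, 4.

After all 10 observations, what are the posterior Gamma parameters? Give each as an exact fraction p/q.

obs 1: x=1 → posterior Gamma(3, 10/3)
obs 2: x=1 → posterior Gamma(4, 13/3)
obs 3: x=1 → posterior Gamma(5, 16/3)
obs 4: x=6 → posterior Gamma(11, 19/3)
obs 5: x=5 → posterior Gamma(16, 22/3)
obs 6: x=2 → posterior Gamma(18, 25/3)
obs 7: x=3 → posterior Gamma(21, 28/3)
obs 8: x=6 → posterior Gamma(27, 31/3)
obs 9: x=6 → posterior Gamma(33, 34/3)
obs 10: x=4 → posterior Gamma(37, 37/3)

alpha=37, beta=37/3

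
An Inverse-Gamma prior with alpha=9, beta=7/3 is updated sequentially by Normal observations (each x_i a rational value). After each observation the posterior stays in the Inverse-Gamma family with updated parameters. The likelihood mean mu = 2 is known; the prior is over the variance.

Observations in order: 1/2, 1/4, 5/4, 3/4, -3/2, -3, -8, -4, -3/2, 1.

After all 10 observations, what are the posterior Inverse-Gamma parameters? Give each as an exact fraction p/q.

obs 1: x=1/2 → posterior Inverse-Gamma(19/2, 83/24)
obs 2: x=1/4 → posterior Inverse-Gamma(10, 479/96)
obs 3: x=5/4 → posterior Inverse-Gamma(21/2, 253/48)
obs 4: x=3/4 → posterior Inverse-Gamma(11, 581/96)
obs 5: x=-3/2 → posterior Inverse-Gamma(23/2, 1169/96)
obs 6: x=-3 → posterior Inverse-Gamma(12, 2369/96)
obs 7: x=-8 → posterior Inverse-Gamma(25/2, 7169/96)
obs 8: x=-4 → posterior Inverse-Gamma(13, 8897/96)
obs 9: x=-3/2 → posterior Inverse-Gamma(27/2, 9485/96)
obs 10: x=1 → posterior Inverse-Gamma(14, 9533/96)

alpha=14, beta=9533/96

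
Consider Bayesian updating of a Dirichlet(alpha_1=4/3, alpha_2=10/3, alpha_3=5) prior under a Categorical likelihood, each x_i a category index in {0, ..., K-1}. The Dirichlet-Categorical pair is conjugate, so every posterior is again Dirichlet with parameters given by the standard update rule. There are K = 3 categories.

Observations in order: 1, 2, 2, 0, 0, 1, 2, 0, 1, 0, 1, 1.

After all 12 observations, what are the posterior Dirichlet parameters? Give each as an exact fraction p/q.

alpha_1=16/3, alpha_2=25/3, alpha_3=8

obs 1: x=1 → posterior Dirichlet(4/3, 13/3, 5)
obs 2: x=2 → posterior Dirichlet(4/3, 13/3, 6)
obs 3: x=2 → posterior Dirichlet(4/3, 13/3, 7)
obs 4: x=0 → posterior Dirichlet(7/3, 13/3, 7)
obs 5: x=0 → posterior Dirichlet(10/3, 13/3, 7)
obs 6: x=1 → posterior Dirichlet(10/3, 16/3, 7)
obs 7: x=2 → posterior Dirichlet(10/3, 16/3, 8)
obs 8: x=0 → posterior Dirichlet(13/3, 16/3, 8)
obs 9: x=1 → posterior Dirichlet(13/3, 19/3, 8)
obs 10: x=0 → posterior Dirichlet(16/3, 19/3, 8)
obs 11: x=1 → posterior Dirichlet(16/3, 22/3, 8)
obs 12: x=1 → posterior Dirichlet(16/3, 25/3, 8)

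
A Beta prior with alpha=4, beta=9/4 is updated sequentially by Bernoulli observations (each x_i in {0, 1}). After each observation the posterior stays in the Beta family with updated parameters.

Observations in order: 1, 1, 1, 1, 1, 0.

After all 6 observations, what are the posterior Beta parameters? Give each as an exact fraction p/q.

alpha=9, beta=13/4

obs 1: x=1 → posterior Beta(5, 9/4)
obs 2: x=1 → posterior Beta(6, 9/4)
obs 3: x=1 → posterior Beta(7, 9/4)
obs 4: x=1 → posterior Beta(8, 9/4)
obs 5: x=1 → posterior Beta(9, 9/4)
obs 6: x=0 → posterior Beta(9, 13/4)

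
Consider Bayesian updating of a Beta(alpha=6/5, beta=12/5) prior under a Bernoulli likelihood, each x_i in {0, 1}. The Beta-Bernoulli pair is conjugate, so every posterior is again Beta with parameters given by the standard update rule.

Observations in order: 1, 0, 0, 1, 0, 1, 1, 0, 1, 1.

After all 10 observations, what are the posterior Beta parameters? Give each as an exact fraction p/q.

obs 1: x=1 → posterior Beta(11/5, 12/5)
obs 2: x=0 → posterior Beta(11/5, 17/5)
obs 3: x=0 → posterior Beta(11/5, 22/5)
obs 4: x=1 → posterior Beta(16/5, 22/5)
obs 5: x=0 → posterior Beta(16/5, 27/5)
obs 6: x=1 → posterior Beta(21/5, 27/5)
obs 7: x=1 → posterior Beta(26/5, 27/5)
obs 8: x=0 → posterior Beta(26/5, 32/5)
obs 9: x=1 → posterior Beta(31/5, 32/5)
obs 10: x=1 → posterior Beta(36/5, 32/5)

alpha=36/5, beta=32/5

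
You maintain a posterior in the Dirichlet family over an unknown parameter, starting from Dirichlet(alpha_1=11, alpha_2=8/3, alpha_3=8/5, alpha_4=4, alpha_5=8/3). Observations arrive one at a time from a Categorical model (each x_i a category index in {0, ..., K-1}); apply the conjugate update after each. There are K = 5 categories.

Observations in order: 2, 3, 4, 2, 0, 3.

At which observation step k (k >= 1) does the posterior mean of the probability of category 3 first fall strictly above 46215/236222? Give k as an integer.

k = 2

obs 1: x=2 → posterior Dirichlet(11, 8/3, 13/5, 4, 8/3)
obs 2: x=3 → posterior Dirichlet(11, 8/3, 13/5, 5, 8/3)
obs 3: x=4 → posterior Dirichlet(11, 8/3, 13/5, 5, 11/3)
obs 4: x=2 → posterior Dirichlet(11, 8/3, 18/5, 5, 11/3)
obs 5: x=0 → posterior Dirichlet(12, 8/3, 18/5, 5, 11/3)
obs 6: x=3 → posterior Dirichlet(12, 8/3, 18/5, 6, 11/3)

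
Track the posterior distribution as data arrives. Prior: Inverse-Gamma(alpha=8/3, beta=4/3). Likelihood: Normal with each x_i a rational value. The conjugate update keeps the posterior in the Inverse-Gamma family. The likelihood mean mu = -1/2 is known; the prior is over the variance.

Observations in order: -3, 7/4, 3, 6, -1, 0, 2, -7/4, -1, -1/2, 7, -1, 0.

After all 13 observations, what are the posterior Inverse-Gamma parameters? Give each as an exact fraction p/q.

obs 1: x=-3 → posterior Inverse-Gamma(19/6, 107/24)
obs 2: x=7/4 → posterior Inverse-Gamma(11/3, 671/96)
obs 3: x=3 → posterior Inverse-Gamma(25/6, 1259/96)
obs 4: x=6 → posterior Inverse-Gamma(14/3, 3287/96)
obs 5: x=-1 → posterior Inverse-Gamma(31/6, 3299/96)
obs 6: x=0 → posterior Inverse-Gamma(17/3, 3311/96)
obs 7: x=2 → posterior Inverse-Gamma(37/6, 3611/96)
obs 8: x=-7/4 → posterior Inverse-Gamma(20/3, 1843/48)
obs 9: x=-1 → posterior Inverse-Gamma(43/6, 1849/48)
obs 10: x=-1/2 → posterior Inverse-Gamma(23/3, 1849/48)
obs 11: x=7 → posterior Inverse-Gamma(49/6, 3199/48)
obs 12: x=-1 → posterior Inverse-Gamma(26/3, 3205/48)
obs 13: x=0 → posterior Inverse-Gamma(55/6, 3211/48)

alpha=55/6, beta=3211/48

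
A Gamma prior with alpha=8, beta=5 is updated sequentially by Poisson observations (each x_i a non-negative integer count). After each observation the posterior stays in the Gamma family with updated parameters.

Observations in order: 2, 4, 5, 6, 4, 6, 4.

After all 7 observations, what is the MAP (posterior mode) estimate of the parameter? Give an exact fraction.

obs 1: x=2 → posterior Gamma(10, 6)
obs 2: x=4 → posterior Gamma(14, 7)
obs 3: x=5 → posterior Gamma(19, 8)
obs 4: x=6 → posterior Gamma(25, 9)
obs 5: x=4 → posterior Gamma(29, 10)
obs 6: x=6 → posterior Gamma(35, 11)
obs 7: x=4 → posterior Gamma(39, 12)

19/6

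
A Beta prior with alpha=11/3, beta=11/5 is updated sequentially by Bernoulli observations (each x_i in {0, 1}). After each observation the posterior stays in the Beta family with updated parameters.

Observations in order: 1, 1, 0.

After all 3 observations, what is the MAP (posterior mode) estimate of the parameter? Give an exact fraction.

70/103

obs 1: x=1 → posterior Beta(14/3, 11/5)
obs 2: x=1 → posterior Beta(17/3, 11/5)
obs 3: x=0 → posterior Beta(17/3, 16/5)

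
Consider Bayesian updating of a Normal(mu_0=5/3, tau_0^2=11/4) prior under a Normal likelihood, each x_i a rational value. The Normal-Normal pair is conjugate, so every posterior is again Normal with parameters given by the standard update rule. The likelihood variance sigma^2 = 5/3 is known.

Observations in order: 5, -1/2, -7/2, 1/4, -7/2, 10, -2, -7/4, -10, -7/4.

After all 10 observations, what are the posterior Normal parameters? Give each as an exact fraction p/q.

obs 1: x=5 → posterior Normal(595/159, 55/53)
obs 2: x=-1/2 → posterior Normal(1091/516, 55/86)
obs 3: x=-7/2 → posterior Normal(199/357, 55/119)
obs 4: x=1/4 → posterior Normal(895/1824, 55/152)
obs 5: x=-7/2 → posterior Normal(-491/2220, 11/37)
obs 6: x=10 → posterior Normal(3469/2616, 55/218)
obs 7: x=-2 → posterior Normal(2677/3012, 55/251)
obs 8: x=-7/4 → posterior Normal(124/213, 55/284)
obs 9: x=-10 → posterior Normal(-494/951, 55/317)
obs 10: x=-7/4 → posterior Normal(-2669/4200, 11/70)

mu_0=-2669/4200, tau_0^2=11/70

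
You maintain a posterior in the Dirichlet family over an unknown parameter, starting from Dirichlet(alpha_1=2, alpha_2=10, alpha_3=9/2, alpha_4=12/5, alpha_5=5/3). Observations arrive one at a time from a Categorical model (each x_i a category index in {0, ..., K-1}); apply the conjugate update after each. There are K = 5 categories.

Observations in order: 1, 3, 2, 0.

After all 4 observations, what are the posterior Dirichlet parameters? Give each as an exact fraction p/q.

alpha_1=3, alpha_2=11, alpha_3=11/2, alpha_4=17/5, alpha_5=5/3

obs 1: x=1 → posterior Dirichlet(2, 11, 9/2, 12/5, 5/3)
obs 2: x=3 → posterior Dirichlet(2, 11, 9/2, 17/5, 5/3)
obs 3: x=2 → posterior Dirichlet(2, 11, 11/2, 17/5, 5/3)
obs 4: x=0 → posterior Dirichlet(3, 11, 11/2, 17/5, 5/3)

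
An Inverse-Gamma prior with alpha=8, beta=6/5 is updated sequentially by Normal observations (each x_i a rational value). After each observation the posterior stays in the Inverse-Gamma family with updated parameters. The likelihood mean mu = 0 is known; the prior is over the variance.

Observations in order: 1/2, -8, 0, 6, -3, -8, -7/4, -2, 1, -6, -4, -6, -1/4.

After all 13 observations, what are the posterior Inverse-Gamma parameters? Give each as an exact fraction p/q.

alpha=29/2, beta=10871/80

obs 1: x=1/2 → posterior Inverse-Gamma(17/2, 53/40)
obs 2: x=-8 → posterior Inverse-Gamma(9, 1333/40)
obs 3: x=0 → posterior Inverse-Gamma(19/2, 1333/40)
obs 4: x=6 → posterior Inverse-Gamma(10, 2053/40)
obs 5: x=-3 → posterior Inverse-Gamma(21/2, 2233/40)
obs 6: x=-8 → posterior Inverse-Gamma(11, 3513/40)
obs 7: x=-7/4 → posterior Inverse-Gamma(23/2, 14297/160)
obs 8: x=-2 → posterior Inverse-Gamma(12, 14617/160)
obs 9: x=1 → posterior Inverse-Gamma(25/2, 14697/160)
obs 10: x=-6 → posterior Inverse-Gamma(13, 17577/160)
obs 11: x=-4 → posterior Inverse-Gamma(27/2, 18857/160)
obs 12: x=-6 → posterior Inverse-Gamma(14, 21737/160)
obs 13: x=-1/4 → posterior Inverse-Gamma(29/2, 10871/80)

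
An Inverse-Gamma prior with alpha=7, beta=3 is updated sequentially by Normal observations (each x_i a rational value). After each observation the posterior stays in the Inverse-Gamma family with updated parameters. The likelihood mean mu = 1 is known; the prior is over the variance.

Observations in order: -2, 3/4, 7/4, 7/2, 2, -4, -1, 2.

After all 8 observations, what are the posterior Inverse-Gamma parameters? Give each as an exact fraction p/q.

obs 1: x=-2 → posterior Inverse-Gamma(15/2, 15/2)
obs 2: x=3/4 → posterior Inverse-Gamma(8, 241/32)
obs 3: x=7/4 → posterior Inverse-Gamma(17/2, 125/16)
obs 4: x=7/2 → posterior Inverse-Gamma(9, 175/16)
obs 5: x=2 → posterior Inverse-Gamma(19/2, 183/16)
obs 6: x=-4 → posterior Inverse-Gamma(10, 383/16)
obs 7: x=-1 → posterior Inverse-Gamma(21/2, 415/16)
obs 8: x=2 → posterior Inverse-Gamma(11, 423/16)

alpha=11, beta=423/16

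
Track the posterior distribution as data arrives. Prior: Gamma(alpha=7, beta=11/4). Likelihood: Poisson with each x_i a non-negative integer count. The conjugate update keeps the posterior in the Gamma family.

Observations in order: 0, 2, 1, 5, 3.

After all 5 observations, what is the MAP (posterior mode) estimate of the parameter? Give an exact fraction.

obs 1: x=0 → posterior Gamma(7, 15/4)
obs 2: x=2 → posterior Gamma(9, 19/4)
obs 3: x=1 → posterior Gamma(10, 23/4)
obs 4: x=5 → posterior Gamma(15, 27/4)
obs 5: x=3 → posterior Gamma(18, 31/4)

68/31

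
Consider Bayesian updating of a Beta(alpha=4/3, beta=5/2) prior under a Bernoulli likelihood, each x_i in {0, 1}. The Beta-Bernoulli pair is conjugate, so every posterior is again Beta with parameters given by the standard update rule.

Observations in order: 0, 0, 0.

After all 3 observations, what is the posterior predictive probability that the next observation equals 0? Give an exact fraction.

33/41

obs 1: x=0 → posterior Beta(4/3, 7/2)
obs 2: x=0 → posterior Beta(4/3, 9/2)
obs 3: x=0 → posterior Beta(4/3, 11/2)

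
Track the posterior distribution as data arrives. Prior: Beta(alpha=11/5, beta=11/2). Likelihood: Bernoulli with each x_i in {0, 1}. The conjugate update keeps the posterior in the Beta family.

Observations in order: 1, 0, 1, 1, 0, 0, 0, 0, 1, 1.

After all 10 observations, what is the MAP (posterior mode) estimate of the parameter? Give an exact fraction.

obs 1: x=1 → posterior Beta(16/5, 11/2)
obs 2: x=0 → posterior Beta(16/5, 13/2)
obs 3: x=1 → posterior Beta(21/5, 13/2)
obs 4: x=1 → posterior Beta(26/5, 13/2)
obs 5: x=0 → posterior Beta(26/5, 15/2)
obs 6: x=0 → posterior Beta(26/5, 17/2)
obs 7: x=0 → posterior Beta(26/5, 19/2)
obs 8: x=0 → posterior Beta(26/5, 21/2)
obs 9: x=1 → posterior Beta(31/5, 21/2)
obs 10: x=1 → posterior Beta(36/5, 21/2)

62/157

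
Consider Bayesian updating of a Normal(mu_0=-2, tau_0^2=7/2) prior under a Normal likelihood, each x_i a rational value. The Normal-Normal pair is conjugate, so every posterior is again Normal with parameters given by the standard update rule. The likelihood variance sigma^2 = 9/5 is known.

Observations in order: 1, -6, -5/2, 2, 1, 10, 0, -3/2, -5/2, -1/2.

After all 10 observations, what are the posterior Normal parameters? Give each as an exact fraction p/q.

obs 1: x=1 → posterior Normal(-1/53, 63/53)
obs 2: x=-6 → posterior Normal(-211/88, 63/88)
obs 3: x=-5/2 → posterior Normal(-199/82, 21/41)
obs 4: x=2 → posterior Normal(-457/316, 63/158)
obs 5: x=1 → posterior Normal(-387/386, 63/193)
obs 6: x=10 → posterior Normal(313/456, 21/76)
obs 7: x=0 → posterior Normal(313/526, 63/263)
obs 8: x=-3/2 → posterior Normal(52/149, 63/298)
obs 9: x=-5/2 → posterior Normal(11/222, 7/37)
obs 10: x=-1/2 → posterior Normal(-1/368, 63/368)

mu_0=-1/368, tau_0^2=63/368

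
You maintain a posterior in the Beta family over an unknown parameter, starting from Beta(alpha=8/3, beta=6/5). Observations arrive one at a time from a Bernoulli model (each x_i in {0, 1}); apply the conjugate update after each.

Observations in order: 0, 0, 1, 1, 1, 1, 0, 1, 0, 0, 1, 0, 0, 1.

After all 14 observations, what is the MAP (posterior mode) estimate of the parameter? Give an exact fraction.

obs 1: x=0 → posterior Beta(8/3, 11/5)
obs 2: x=0 → posterior Beta(8/3, 16/5)
obs 3: x=1 → posterior Beta(11/3, 16/5)
obs 4: x=1 → posterior Beta(14/3, 16/5)
obs 5: x=1 → posterior Beta(17/3, 16/5)
obs 6: x=1 → posterior Beta(20/3, 16/5)
obs 7: x=0 → posterior Beta(20/3, 21/5)
obs 8: x=1 → posterior Beta(23/3, 21/5)
obs 9: x=0 → posterior Beta(23/3, 26/5)
obs 10: x=0 → posterior Beta(23/3, 31/5)
obs 11: x=1 → posterior Beta(26/3, 31/5)
obs 12: x=0 → posterior Beta(26/3, 36/5)
obs 13: x=0 → posterior Beta(26/3, 41/5)
obs 14: x=1 → posterior Beta(29/3, 41/5)

65/119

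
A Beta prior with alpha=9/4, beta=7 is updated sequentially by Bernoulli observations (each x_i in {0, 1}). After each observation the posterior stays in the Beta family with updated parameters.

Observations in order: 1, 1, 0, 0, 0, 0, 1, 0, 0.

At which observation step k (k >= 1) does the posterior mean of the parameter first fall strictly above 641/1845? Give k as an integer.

obs 1: x=1 → posterior Beta(13/4, 7)
obs 2: x=1 → posterior Beta(17/4, 7)
obs 3: x=0 → posterior Beta(17/4, 8)
obs 4: x=0 → posterior Beta(17/4, 9)
obs 5: x=0 → posterior Beta(17/4, 10)
obs 6: x=0 → posterior Beta(17/4, 11)
obs 7: x=1 → posterior Beta(21/4, 11)
obs 8: x=0 → posterior Beta(21/4, 12)
obs 9: x=0 → posterior Beta(21/4, 13)

k = 2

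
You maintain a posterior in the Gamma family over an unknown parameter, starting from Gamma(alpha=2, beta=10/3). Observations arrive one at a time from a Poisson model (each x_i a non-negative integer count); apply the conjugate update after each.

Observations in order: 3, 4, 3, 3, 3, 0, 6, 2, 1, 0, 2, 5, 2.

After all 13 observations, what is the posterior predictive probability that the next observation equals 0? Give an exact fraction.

7031676478883553279994550741476882515263791803223057265323201/59720078628458064562952815512525677808980550940333281573339136

obs 1: x=3 → posterior Gamma(5, 13/3)
obs 2: x=4 → posterior Gamma(9, 16/3)
obs 3: x=3 → posterior Gamma(12, 19/3)
obs 4: x=3 → posterior Gamma(15, 22/3)
obs 5: x=3 → posterior Gamma(18, 25/3)
obs 6: x=0 → posterior Gamma(18, 28/3)
obs 7: x=6 → posterior Gamma(24, 31/3)
obs 8: x=2 → posterior Gamma(26, 34/3)
obs 9: x=1 → posterior Gamma(27, 37/3)
obs 10: x=0 → posterior Gamma(27, 40/3)
obs 11: x=2 → posterior Gamma(29, 43/3)
obs 12: x=5 → posterior Gamma(34, 46/3)
obs 13: x=2 → posterior Gamma(36, 49/3)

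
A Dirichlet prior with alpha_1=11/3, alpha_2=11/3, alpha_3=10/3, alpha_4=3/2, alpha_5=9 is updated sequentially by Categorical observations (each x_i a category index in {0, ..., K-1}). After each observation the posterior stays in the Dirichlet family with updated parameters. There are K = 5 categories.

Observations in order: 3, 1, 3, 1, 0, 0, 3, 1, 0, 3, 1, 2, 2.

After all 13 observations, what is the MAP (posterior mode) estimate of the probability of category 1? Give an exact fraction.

obs 1: x=3 → posterior Dirichlet(11/3, 11/3, 10/3, 5/2, 9)
obs 2: x=1 → posterior Dirichlet(11/3, 14/3, 10/3, 5/2, 9)
obs 3: x=3 → posterior Dirichlet(11/3, 14/3, 10/3, 7/2, 9)
obs 4: x=1 → posterior Dirichlet(11/3, 17/3, 10/3, 7/2, 9)
obs 5: x=0 → posterior Dirichlet(14/3, 17/3, 10/3, 7/2, 9)
obs 6: x=0 → posterior Dirichlet(17/3, 17/3, 10/3, 7/2, 9)
obs 7: x=3 → posterior Dirichlet(17/3, 17/3, 10/3, 9/2, 9)
obs 8: x=1 → posterior Dirichlet(17/3, 20/3, 10/3, 9/2, 9)
obs 9: x=0 → posterior Dirichlet(20/3, 20/3, 10/3, 9/2, 9)
obs 10: x=3 → posterior Dirichlet(20/3, 20/3, 10/3, 11/2, 9)
obs 11: x=1 → posterior Dirichlet(20/3, 23/3, 10/3, 11/2, 9)
obs 12: x=2 → posterior Dirichlet(20/3, 23/3, 13/3, 11/2, 9)
obs 13: x=2 → posterior Dirichlet(20/3, 23/3, 16/3, 11/2, 9)

8/35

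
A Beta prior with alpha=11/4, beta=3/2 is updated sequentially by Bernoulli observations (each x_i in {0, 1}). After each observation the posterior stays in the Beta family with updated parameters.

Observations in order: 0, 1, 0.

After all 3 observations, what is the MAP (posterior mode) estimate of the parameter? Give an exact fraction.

obs 1: x=0 → posterior Beta(11/4, 5/2)
obs 2: x=1 → posterior Beta(15/4, 5/2)
obs 3: x=0 → posterior Beta(15/4, 7/2)

11/21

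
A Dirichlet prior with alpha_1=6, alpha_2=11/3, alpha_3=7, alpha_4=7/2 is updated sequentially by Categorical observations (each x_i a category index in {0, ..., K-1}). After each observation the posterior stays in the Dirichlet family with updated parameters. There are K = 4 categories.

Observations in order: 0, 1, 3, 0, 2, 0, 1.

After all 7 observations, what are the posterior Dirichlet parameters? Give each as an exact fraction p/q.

alpha_1=9, alpha_2=17/3, alpha_3=8, alpha_4=9/2

obs 1: x=0 → posterior Dirichlet(7, 11/3, 7, 7/2)
obs 2: x=1 → posterior Dirichlet(7, 14/3, 7, 7/2)
obs 3: x=3 → posterior Dirichlet(7, 14/3, 7, 9/2)
obs 4: x=0 → posterior Dirichlet(8, 14/3, 7, 9/2)
obs 5: x=2 → posterior Dirichlet(8, 14/3, 8, 9/2)
obs 6: x=0 → posterior Dirichlet(9, 14/3, 8, 9/2)
obs 7: x=1 → posterior Dirichlet(9, 17/3, 8, 9/2)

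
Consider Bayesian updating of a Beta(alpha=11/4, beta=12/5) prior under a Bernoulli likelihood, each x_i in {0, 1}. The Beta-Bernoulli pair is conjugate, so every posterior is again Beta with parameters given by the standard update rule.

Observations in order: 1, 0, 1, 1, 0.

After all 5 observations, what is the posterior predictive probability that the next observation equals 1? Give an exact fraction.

115/203

obs 1: x=1 → posterior Beta(15/4, 12/5)
obs 2: x=0 → posterior Beta(15/4, 17/5)
obs 3: x=1 → posterior Beta(19/4, 17/5)
obs 4: x=1 → posterior Beta(23/4, 17/5)
obs 5: x=0 → posterior Beta(23/4, 22/5)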